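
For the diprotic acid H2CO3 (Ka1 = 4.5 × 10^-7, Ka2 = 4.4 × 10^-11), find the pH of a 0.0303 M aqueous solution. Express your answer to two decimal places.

pH = 3.93

Since Ka1 ≫ Ka2, the first ionization dominates [H+].
Ka1 = x²/(0.0303 − x) = 4.5 × 10^-7
x ≈ √(4.5 × 10^-7 × 0.0303) = 1.17 × 10^-4 M
pH = −log(1.17 × 10^-4) = 3.93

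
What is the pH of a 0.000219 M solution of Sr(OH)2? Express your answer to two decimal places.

pH = 10.64

Sr(OH)2 is a strong base (each formula unit releases 2 OH-); [OH-] = 0.000438 M.
pOH = -log(0.000438) = 3.36
pH = 14.00 - 3.36 = 10.64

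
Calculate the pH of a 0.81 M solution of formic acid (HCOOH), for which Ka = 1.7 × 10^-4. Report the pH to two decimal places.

HCOOH ⇌ HCOO- + H+
From the ICE table, Ka = [H+]²/(0.81 − [H+]) = 1.7 × 10^-4.
Assume [H+] ≪ 0.81: [H+] ≈ √(1.7 × 10^-4 × 0.81) = 1.17 × 10^-2 M
([H+]/C₀ = 1.4% < 5%, so the approximation holds.)
pH = −log[H+] = −log(1.17 × 10^-2) = 1.93

pH = 1.93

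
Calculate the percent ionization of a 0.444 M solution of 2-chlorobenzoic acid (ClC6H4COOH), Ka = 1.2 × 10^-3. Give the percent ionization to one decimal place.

5.1%

ClC6H4COOH ⇌ ClC6H4COO- + H+; let x = [H+] at equilibrium.
Solve x² + 0.0012x − 0.000533 = 0 → x = 2.25 × 10^-2 M
Fraction ionized = 2.25 × 10^-2 / 0.444 = 0.0507 → 5.1%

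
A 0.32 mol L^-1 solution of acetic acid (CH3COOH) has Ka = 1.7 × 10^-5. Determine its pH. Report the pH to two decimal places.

pH = 2.63

CH3COOH ⇌ CH3COO- + H+
From the ICE table, Ka = [H+]²/(0.32 − [H+]) = 1.7 × 10^-5.
Assume [H+] ≪ 0.32: [H+] ≈ √(1.7 × 10^-5 × 0.32) = 2.33 × 10^-3 M
([H+]/C₀ = 0.73% < 5%, so the approximation holds.)
pH = −log[H+] = −log(2.33 × 10^-3) = 2.63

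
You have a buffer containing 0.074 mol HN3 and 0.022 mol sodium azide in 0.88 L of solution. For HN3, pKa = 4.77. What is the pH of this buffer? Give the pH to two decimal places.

Henderson–Hasselbalch: pH = pKa + log([N3-]/[HN3]) = 4.77 + log(0.022/0.074)
pH = 4.77 + (-0.527) = 4.24

pH = 4.24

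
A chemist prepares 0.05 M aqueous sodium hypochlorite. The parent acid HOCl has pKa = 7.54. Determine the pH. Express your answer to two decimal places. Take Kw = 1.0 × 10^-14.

pH = 10.12

OCl- is the conjugate base of the weak acid HOCl.
Ka = 10^(−7.54) = 2.88 × 10^-8
Kb = Kw/Ka = 1.0×10^-14 / 2.88 × 10^-8 = 3.47 × 10^-7
From the ICE table, Kb = x²/(0.05 − x) = 3.47 × 10^-7.
Assume x ≪ 0.05: x ≈ √(3.47 × 10^-7 × 0.05) = 1.32 × 10^-4 M
(x/C₀ = 0.26% < 5%, so the approximation holds.)
pOH = −log(1.32 × 10^-4) = 3.88; pH = 14.00 − 3.88 = 10.12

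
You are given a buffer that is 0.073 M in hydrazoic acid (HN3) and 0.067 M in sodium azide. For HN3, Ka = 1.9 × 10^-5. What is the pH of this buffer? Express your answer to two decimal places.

pH = 4.68

pKa = −log(1.9 × 10^-5) = 4.721
Using pH = pKa + log([base]/[acid]) with [base]/[acid] = 0.067/0.073:
pH = 4.721 + (-0.037) = 4.68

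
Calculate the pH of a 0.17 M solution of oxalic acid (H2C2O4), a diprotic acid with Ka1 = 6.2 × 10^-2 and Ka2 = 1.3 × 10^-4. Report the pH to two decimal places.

Ka1 ≫ Ka2, so treat the first dissociation as the only significant source of H+.
Ka1 = x²/(0.17 − x) = 6.2 × 10^-2
Solving the quadratic: x = (−Ka1 + √(Ka1² + 4·Ka1·C₀))/2 = 7.62 × 10^-2 M
pH = −log(7.62 × 10^-2) = 1.12

pH = 1.12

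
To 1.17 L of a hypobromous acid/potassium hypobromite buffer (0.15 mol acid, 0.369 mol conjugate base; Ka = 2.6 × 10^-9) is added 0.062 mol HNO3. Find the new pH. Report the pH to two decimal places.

Added H+ converts OBr- to HOBr: HOBr → 0.212 mol, OBr- → 0.307 mol.
pKa = −log(2.6 × 10^-9) = 8.585
pH = pKa + log([A⁻]/[HA]) = 8.585 + log(0.307/0.212) = 8.585 +0.161

pH = 8.75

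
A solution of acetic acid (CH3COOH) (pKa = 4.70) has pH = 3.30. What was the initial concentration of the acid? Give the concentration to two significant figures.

[H+] = 10^(-3.30) = 5.01 × 10^-4 M = x
Ka = 10^(−4.70) = 2.00 × 10^-5
Ka = x²/(C₀ − x) ⇒ C₀ = x + x²/Ka
C₀ = 5.01 × 10^-4 + (5.01 × 10^-4)²/(2.00 × 10^-5) = 1.31 × 10^-2 M

C₀ = 1.3 × 10^-2 M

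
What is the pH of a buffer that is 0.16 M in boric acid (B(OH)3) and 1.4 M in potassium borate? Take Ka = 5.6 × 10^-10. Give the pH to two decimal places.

pH = 10.19

pKa = −log(5.6 × 10^-10) = 9.252
Using pH = pKa + log([base]/[acid]) with [base]/[acid] = 1.4/0.16:
pH = 9.252 + (+0.942) = 10.19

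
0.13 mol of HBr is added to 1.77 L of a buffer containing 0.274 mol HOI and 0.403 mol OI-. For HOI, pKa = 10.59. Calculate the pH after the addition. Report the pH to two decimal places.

pH = 10.42

Added H+ converts OI- to HOI: HOI → 0.404 mol, OI- → 0.273 mol.
pH = pKa + log([A⁻]/[HA]) = 10.59 + log(0.273/0.404) = 10.59 -0.170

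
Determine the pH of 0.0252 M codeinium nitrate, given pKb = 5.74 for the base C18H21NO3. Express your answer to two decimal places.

C18H22NO3+ is the conjugate acid of the weak base C18H21NO3.
Kb = 10^(−5.74) = 1.82 × 10^-6
Ka = Kw/Kb = 1.0×10^-14 / 1.82 × 10^-6 = 5.49 × 10^-9
Let x = [H+] at equilibrium. Ka = x²/(0.0252 − x).
Assume x ≪ 0.0252: x ≈ √(5.49 × 10^-9 × 0.0252) = 1.18 × 10^-5 M
pH = −log(1.18 × 10^-5) = 4.93

pH = 4.93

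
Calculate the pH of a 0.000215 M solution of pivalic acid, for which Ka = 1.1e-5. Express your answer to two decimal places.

(CH3)3CCOOH ⇌ (CH3)3CCOO- + H+
Ka = [H+]²/(0.000215 − [H+]) = 1.1 × 10^-5
[H+] is not negligible relative to C₀; solve [H+]² + 1.1e-05·[H+] − 2.37e-09 = 0.
[H+] = [−1.1e-05 + √(1.1e-05² + 9.46e-09)]/2 = 4.34 × 10^-5 M
pH = −log(4.34 × 10^-5) = 4.36

pH = 4.36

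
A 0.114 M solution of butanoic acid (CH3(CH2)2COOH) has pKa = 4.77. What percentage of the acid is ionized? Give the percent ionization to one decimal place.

1.2%

CH3(CH2)2COOH ⇌ CH3(CH2)2COO- + H+; let x = [H+] at equilibrium.
Ka = 10^(−4.77) = 1.70 × 10^-5
x ≈ √(Ka·C₀) = √(1.70 × 10^-5 × 0.114) = 1.39 × 10^-3 M
% ionization = x/C₀ × 100% = 1.39 × 10^-3/0.114 × 100% = 1.2%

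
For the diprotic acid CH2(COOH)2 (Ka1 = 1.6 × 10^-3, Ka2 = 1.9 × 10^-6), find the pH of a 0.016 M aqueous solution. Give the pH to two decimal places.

pH = 2.36

Ka1 ≫ Ka2, so treat the first dissociation as the only significant source of H+.
Ka1 = x²/(0.016 − x) = 1.6 × 10^-3
Solving the quadratic: x = (−Ka1 + √(Ka1² + 4·Ka1·C₀))/2 = 4.32 × 10^-3 M
pH = −log(4.32 × 10^-3) = 2.36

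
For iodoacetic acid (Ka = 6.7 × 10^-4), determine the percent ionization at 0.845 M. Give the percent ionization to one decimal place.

ICH2COOH ⇌ ICH2COO- + H+; let x = [H+] at equilibrium.
x ≈ √(Ka·C₀) = √(6.7 × 10^-4 × 0.845) = 2.38 × 10^-2 M
% ionization = x/C₀ × 100% = 2.38 × 10^-2/0.845 × 100% = 2.8%

2.8%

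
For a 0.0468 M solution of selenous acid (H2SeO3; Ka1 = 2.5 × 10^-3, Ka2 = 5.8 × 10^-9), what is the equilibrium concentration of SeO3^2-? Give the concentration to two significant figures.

First ionization gives [H+] ≈ [HSeO3-] = 9.64 × 10^-3 M.
Second step: Ka2 = [H+][SeO3^2-]/[HSeO3-] ≈ [SeO3^2-] (since [H+] ≈ [HSeO3-]).
So [SeO3^2-] ≈ Ka2.

5.8 × 10^-9 M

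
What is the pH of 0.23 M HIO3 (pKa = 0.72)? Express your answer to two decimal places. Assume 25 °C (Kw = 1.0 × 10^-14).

HIO3 ⇌ IO3- + H+
Ka = 10^(−0.72) = 1.91 × 10^-1
From the ICE table, Ka = [H+]²/(0.23 − [H+]) = 1.91 × 10^-1.
The 5% rule fails; solving [H+]² + Ka·[H+] − Ka·C₀ = 0 exactly:
[H+] = [−0.191 + √(0.191² + 0.176)]/2 = 1.35 × 10^-1 M
pH = −log(1.35 × 10^-1) = 0.87

pH = 0.87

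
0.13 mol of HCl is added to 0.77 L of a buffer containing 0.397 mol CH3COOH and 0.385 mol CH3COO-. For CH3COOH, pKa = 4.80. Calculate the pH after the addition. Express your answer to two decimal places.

After neutralization: n(CH3COOH) = 0.527 mol, n(CH3COO-) = 0.255 mol.
pH = pKa + log([A⁻]/[HA]) = 4.80 + log(0.255/0.527) = 4.80 -0.315

pH = 4.48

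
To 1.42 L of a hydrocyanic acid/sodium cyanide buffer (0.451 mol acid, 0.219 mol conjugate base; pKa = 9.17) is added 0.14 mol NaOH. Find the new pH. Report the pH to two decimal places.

pH = 9.23

After neutralization: n(HCN) = 0.311 mol, n(CN-) = 0.359 mol.
Henderson–Hasselbalch with mole ratio 0.359/0.311: pH = 9.17 + (+0.062)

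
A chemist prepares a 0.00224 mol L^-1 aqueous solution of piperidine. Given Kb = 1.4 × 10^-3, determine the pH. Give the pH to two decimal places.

pH = 11.08

C5H10NH + H2O ⇌ C5H10NH2+ + OH-
From the ICE table, Kb = [OH-]²/(0.00224 − [OH-]) = 1.4 × 10^-3.
[OH-] is not negligible relative to C₀; solve [OH-]² + 0.0014·[OH-] − 3.14e-06 = 0.
[OH-] = (−Kb + √(Kb² + 4·Kb·C₀))/2 = 1.20 × 10^-3 M
pOH = −log(1.20 × 10^-3) = 2.92; pH = 14.00 − 2.92 = 11.08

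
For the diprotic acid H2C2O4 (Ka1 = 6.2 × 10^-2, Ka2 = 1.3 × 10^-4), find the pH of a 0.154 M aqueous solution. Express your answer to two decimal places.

pH = 1.15

Since Ka1 ≫ Ka2, the first ionization dominates [H+].
Ka1 = x²/(0.154 − x) = 6.2 × 10^-2
Solving the quadratic: x = (−Ka1 + √(Ka1² + 4·Ka1·C₀))/2 = 7.15 × 10^-2 M
pH = −log(7.15 × 10^-2) = 1.15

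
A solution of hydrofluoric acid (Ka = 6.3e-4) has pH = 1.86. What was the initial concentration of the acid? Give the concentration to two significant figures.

C₀ = 3.2 × 10^-1 M

[H+] = 10^(-1.86) = 1.38 × 10^-2 M = x
Ka = x²/(C₀ − x) ⇒ C₀ = x + x²/Ka
C₀ = 1.38 × 10^-2 + (1.38 × 10^-2)²/(6.3 × 10^-4) = 3.16 × 10^-1 M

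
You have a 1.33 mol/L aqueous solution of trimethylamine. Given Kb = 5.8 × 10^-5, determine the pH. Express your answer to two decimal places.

pH = 11.94

(CH3)3N + H2O ⇌ (CH3)3NH+ + OH-
From the ICE table, Kb = [OH-]²/(1.33 − [OH-]) = 5.8 × 10^-5.
Neglecting [OH-] in the denominator: [OH-] = √(5.8 × 10^-5 × 1.33) = 8.78 × 10^-3 M
Check: 0.66% ionized — well under 5%, approximation valid.
pOH = 2.06, so pH = 14.00 − pOH = 11.94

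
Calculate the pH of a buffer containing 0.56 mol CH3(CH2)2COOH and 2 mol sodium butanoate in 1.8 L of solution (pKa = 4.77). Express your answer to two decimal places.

pH = pKa + log([A⁻]/[HA]) = 4.77 + log(2/0.56)
pH = 4.77 + (+0.553) = 5.32

pH = 5.32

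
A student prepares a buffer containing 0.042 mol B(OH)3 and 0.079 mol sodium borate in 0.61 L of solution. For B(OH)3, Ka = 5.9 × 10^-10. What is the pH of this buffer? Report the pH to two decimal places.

pH = 9.50

pKa = −log(5.9 × 10^-10) = 9.229
Henderson–Hasselbalch: pH = pKa + log([B(OH)4-]/[B(OH)3]) = 9.229 + log(0.079/0.042)
pH = 9.229 + (+0.274) = 9.50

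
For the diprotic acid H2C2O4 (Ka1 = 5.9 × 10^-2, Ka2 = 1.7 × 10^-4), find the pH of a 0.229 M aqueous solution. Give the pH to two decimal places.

pH = 1.04

Since Ka1 ≫ Ka2, the first ionization dominates [H+].
Ka1 = x²/(0.229 − x) = 5.9 × 10^-2
Solving the quadratic: x = (−Ka1 + √(Ka1² + 4·Ka1·C₀))/2 = 9.04 × 10^-2 M
pH = −log(9.04 × 10^-2) = 1.04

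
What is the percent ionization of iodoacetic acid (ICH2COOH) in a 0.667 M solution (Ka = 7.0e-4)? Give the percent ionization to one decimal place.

ICH2COOH ⇌ ICH2COO- + H+; let x = [H+] at equilibrium.
x ≈ √(Ka·C₀) = √(7.0 × 10^-4 × 0.667) = 2.16 × 10^-2 M
% ionization = x/C₀ × 100% = 2.16 × 10^-2/0.667 × 100% = 3.2%

3.2%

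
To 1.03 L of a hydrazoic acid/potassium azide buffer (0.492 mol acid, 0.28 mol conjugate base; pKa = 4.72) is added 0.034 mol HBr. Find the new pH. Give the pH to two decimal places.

After neutralization: n(HN3) = 0.526 mol, n(N3-) = 0.246 mol.
pH = pKa + log(n_N3-/n_HN3) = 4.72 + log(0.246/0.526) = 4.72 + (-0.330)

pH = 4.39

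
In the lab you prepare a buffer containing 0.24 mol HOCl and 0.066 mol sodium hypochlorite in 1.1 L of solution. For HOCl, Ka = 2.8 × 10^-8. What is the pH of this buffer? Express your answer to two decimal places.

pH = 6.99

pKa = −log(2.8 × 10^-8) = 7.553
Henderson–Hasselbalch: pH = pKa + log([OCl-]/[HOCl]) = 7.553 + log(0.066/0.24)
pH = 7.553 + (-0.561) = 6.99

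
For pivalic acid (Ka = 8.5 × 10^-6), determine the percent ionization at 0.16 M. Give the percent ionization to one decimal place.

(CH3)3CCOOH ⇌ (CH3)3CCOO- + H+; let x = [H+] at equilibrium.
x ≈ √(Ka·C₀) = √(8.5 × 10^-6 × 0.16) = 1.17 × 10^-3 M
Fraction ionized = 1.17 × 10^-3 / 0.16 = 0.0073 → 0.7%

0.7%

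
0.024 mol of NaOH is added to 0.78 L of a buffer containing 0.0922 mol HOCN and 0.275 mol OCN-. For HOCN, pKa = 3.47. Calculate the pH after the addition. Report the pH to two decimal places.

pH = 4.11

After neutralization: n(HOCN) = 0.0682 mol, n(OCN-) = 0.299 mol.
Henderson–Hasselbalch with mole ratio 0.299/0.0682: pH = 3.47 + (+0.642)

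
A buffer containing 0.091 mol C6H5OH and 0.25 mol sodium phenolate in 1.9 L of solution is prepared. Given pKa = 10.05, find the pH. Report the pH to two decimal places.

pH = 10.49

Henderson–Hasselbalch: pH = pKa + log([C6H5O-]/[C6H5OH]) = 10.05 + log(0.25/0.091)
pH = 10.05 + (+0.439) = 10.49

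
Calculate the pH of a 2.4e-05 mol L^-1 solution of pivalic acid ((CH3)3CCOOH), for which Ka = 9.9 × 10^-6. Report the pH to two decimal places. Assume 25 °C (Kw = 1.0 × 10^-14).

(CH3)3CCOOH ⇌ (CH3)3CCOO- + H+
Ka = x²/(2.4e-05 − x) = 9.9 × 10^-6
x is not negligible relative to C₀; solve x² + 9.9e-06·x − 2.38e-10 = 0.
x = (−Ka + √(Ka² + 4·Ka·C₀))/2 = 1.12 × 10^-5 M
pH = −log(1.12 × 10^-5) = 4.95

pH = 4.95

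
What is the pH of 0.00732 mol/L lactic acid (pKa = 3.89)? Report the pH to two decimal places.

pH = 3.04

CH3CH(OH)COOH ⇌ CH3CH(OH)COO- + H+
Ka = 10^(−3.89) = 1.29 × 10^-4
Ka = [H+]²/(0.00732 − [H+]) = 1.29 × 10^-4
Here C₀/Ka ≈ 56.7, so the small-[H+] approximation fails. Use the quadratic:
[H+] = (−Ka + √(Ka² + 4·Ka·C₀))/2 = 9.09 × 10^-4 M
pH = −log(9.09 × 10^-4) = 3.04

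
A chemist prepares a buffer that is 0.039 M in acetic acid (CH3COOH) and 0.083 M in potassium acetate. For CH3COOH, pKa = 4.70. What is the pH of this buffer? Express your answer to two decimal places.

Henderson–Hasselbalch: pH = pKa + log([CH3COO-]/[CH3COOH]) = 4.70 + log(0.083/0.039)
pH = 4.70 + (+0.328) = 5.03

pH = 5.03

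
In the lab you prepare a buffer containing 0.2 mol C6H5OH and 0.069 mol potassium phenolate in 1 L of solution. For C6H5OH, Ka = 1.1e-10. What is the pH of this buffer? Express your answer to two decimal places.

pH = 9.50

pKa = −log(1.1 × 10^-10) = 9.959
Using pH = pKa + log([base]/[acid]) with [base]/[acid] = 0.069/0.2:
pH = 9.959 + (-0.462) = 9.50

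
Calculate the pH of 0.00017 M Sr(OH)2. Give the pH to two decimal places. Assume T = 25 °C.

Sr(OH)2 is a strong base (each formula unit releases 2 OH-); [OH-] = 0.00034 M.
pOH = -log(0.00034) = 3.47
pH = 14.00 - 3.47 = 10.53

pH = 10.53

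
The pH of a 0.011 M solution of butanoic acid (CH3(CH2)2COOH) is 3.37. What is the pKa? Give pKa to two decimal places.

[H+] = 10^(-3.37) = 4.27 × 10^-4 M
At equilibrium [HA] = 0.011 − 4.27 × 10^-4 = 1.06 × 10^-2 M
Ka = [H+][A-]/[HA] = (4.27 × 10^-4)² / 1.06 × 10^-2 = 1.72 × 10^-5
pKa = -log(1.72 × 10^-5) = 4.76

pKa = 4.76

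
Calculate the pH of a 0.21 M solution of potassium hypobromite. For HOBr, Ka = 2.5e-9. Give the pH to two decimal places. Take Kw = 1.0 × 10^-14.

pH = 10.96

OBr- is the conjugate base of the weak acid HOBr.
Kb = Kw/Ka = 1.0×10^-14 / 2.5 × 10^-9 = 4.00 × 10^-6
Let x = [OH-] at equilibrium. Kb = x²/(0.21 − x).
Neglecting x in the denominator: x = √(4.00 × 10^-6 × 0.21) = 9.17 × 10^-4 M
pOH = 3.04, so pH = 14.00 − pOH = 10.96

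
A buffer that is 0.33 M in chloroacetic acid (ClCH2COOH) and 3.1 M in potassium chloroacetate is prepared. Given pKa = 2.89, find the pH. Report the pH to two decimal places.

pH = pKa + log([A⁻]/[HA]) = 2.89 + log(3.1/0.33)
pH = 2.89 + (+0.973) = 3.86

pH = 3.86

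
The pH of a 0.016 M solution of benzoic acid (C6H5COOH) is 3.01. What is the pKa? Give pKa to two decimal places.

[H+] = 10^(-3.01) = 9.77 × 10^-4 M
At equilibrium [HA] = 0.016 − 9.77 × 10^-4 = 1.50 × 10^-2 M
Ka = [H+][A-]/[HA] = (9.77 × 10^-4)² / 1.50 × 10^-2 = 6.36 × 10^-5
pKa = -log(6.36 × 10^-5) = 4.20

pKa = 4.20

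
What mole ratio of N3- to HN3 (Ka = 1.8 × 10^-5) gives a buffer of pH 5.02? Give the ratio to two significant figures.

ratio = 1.9

pKa = -log(1.8 × 10^-5) = 4.745
pH = pKa + log(r) ⇒ log(r) = 5.02 − 4.745 = +0.275
r = [N3-]/[HN3] = 10^(+0.275) = 1.88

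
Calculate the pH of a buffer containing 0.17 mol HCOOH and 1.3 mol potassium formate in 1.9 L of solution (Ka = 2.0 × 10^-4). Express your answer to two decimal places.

pH = 4.58

pKa = −log(2.0 × 10^-4) = 3.699
pH = pKa + log([A⁻]/[HA]) = 3.699 + log(1.3/0.17)
pH = 3.699 + (+0.883) = 4.58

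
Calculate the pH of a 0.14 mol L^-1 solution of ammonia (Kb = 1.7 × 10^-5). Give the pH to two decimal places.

NH3 + H2O ⇌ NH4+ + OH-
From the ICE table, Kb = [OH-]²/(0.14 − [OH-]) = 1.7 × 10^-5.
Neglecting [OH-] in the denominator: [OH-] = √(1.7 × 10^-5 × 0.14) = 1.54 × 10^-3 M
Check: 1.1% ionized — well under 5%, approximation valid.
pOH = −log(1.54 × 10^-3) = 2.81; pH = 14.00 − 2.81 = 11.19

pH = 11.19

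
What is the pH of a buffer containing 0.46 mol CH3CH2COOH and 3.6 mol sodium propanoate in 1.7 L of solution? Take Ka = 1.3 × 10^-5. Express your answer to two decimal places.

pH = 5.78

pKa = −log(1.3 × 10^-5) = 4.886
Using pH = pKa + log([base]/[acid]) with [base]/[acid] = 3.6/0.46:
pH = 4.886 + (+0.894) = 5.78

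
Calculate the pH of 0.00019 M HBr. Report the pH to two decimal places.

pH = 3.72

HBr is a strong acid and dissociates completely, so [H+] = 0.00019 M.
pH = -log(0.00019) = 3.72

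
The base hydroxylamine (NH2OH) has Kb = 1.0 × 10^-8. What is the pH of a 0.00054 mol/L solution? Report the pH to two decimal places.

NH2OH + H2O ⇌ NH3OH+ + OH-
From the ICE table, Kb = [OH-]²/(0.00054 − [OH-]) = 1.0 × 10^-8.
Neglecting [OH-] in the denominator: [OH-] = √(1.0 × 10^-8 × 0.00054) = 2.32 × 10^-6 M
([OH-]/C₀ = 0.43% < 5%, so the approximation holds.)
pOH = −log(2.32 × 10^-6) = 5.63; pH = 14.00 − 5.63 = 8.37

pH = 8.37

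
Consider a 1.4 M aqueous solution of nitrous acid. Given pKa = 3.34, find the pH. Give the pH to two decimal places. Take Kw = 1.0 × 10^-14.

HNO2 ⇌ NO2- + H+
Ka = 10^(−3.34) = 4.57 × 10^-4
Ka = x²/(1.4 − x) = 4.57 × 10^-4
Neglecting x in the denominator: x = √(4.57 × 10^-4 × 1.4) = 2.53 × 10^-2 M
pH = −log[H+] = −log(2.53 × 10^-2) = 1.60

pH = 1.60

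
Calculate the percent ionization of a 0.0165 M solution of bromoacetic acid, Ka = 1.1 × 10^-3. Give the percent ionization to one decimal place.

22.7%

BrCH2COOH ⇌ BrCH2COO- + H+; let x = [H+] at equilibrium.
Ka = x²/(C₀ − x); solving the quadratic gives x = 3.75 × 10^-3 M.
% ionization = x/C₀ × 100% = 3.75 × 10^-3/0.0165 × 100% = 22.7%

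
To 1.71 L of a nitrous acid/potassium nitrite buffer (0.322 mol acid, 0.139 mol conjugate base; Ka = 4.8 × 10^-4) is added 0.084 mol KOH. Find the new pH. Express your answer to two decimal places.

pH = 3.29

OH- converts HNO2 to NO2-: HNO2 → 0.238 mol, NO2- → 0.223 mol.
pKa = −log(4.8 × 10^-4) = 3.319
Henderson–Hasselbalch with mole ratio 0.223/0.238: pH = 3.319 + (-0.028)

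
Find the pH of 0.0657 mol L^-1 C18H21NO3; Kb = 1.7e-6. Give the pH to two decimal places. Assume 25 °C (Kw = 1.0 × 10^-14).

C18H21NO3 + H2O ⇌ C18H22NO3+ + OH-
From the ICE table, Kb = [OH-]²/(0.0657 − [OH-]) = 1.7 × 10^-6.
Since Kb ≪ C₀, [OH-] ≈ √(Kb·C₀) = 3.34 × 10^-4 M.
([OH-]/C₀ = 0.51% < 5%, so the approximation holds.)
pOH = 3.48, so pH = 14.00 − pOH = 10.52

pH = 10.52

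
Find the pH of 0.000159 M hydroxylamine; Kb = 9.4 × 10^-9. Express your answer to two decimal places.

NH2OH + H2O ⇌ NH3OH+ + OH-
From the ICE table, Kb = x²/(0.000159 − x) = 9.4 × 10^-9.
Assume x ≪ 0.000159: x ≈ √(9.4 × 10^-9 × 0.000159) = 1.22 × 10^-6 M
Check: 0.77% ionized — well under 5%, approximation valid.
pOH = −log(1.22 × 10^-6) = 5.91; pH = 14.00 − 5.91 = 8.09

pH = 8.09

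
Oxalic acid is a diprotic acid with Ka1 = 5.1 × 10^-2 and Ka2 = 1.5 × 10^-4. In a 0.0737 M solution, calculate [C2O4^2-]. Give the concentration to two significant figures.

1.5 × 10^-4 M

First ionization gives [H+] ≈ [HC2O4-] = 4.09 × 10^-2 M.
Second step: Ka2 = [H+][C2O4^2-]/[HC2O4-] ≈ [C2O4^2-] (since [H+] ≈ [HC2O4-]).
So [C2O4^2-] ≈ Ka2.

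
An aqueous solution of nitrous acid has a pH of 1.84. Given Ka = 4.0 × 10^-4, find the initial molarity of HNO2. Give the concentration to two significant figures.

[H+] = 10^(-1.84) = 1.45 × 10^-2 M = x
Ka = x²/(C₀ − x) ⇒ C₀ = x + x²/Ka
C₀ = 1.45 × 10^-2 + (1.45 × 10^-2)²/(4.0 × 10^-4) = 5.40 × 10^-1 M

C₀ = 5.4 × 10^-1 M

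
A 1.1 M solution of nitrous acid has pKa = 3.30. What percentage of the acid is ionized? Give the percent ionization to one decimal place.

HNO2 ⇌ NO2- + H+; let x = [H+] at equilibrium.
Ka = 10^(−3.30) = 5.01 × 10^-4
x ≈ √(Ka·C₀) = √(5.01 × 10^-4 × 1.1) = 2.35 × 10^-2 M
% ionization = x/C₀ × 100% = 2.35 × 10^-2/1.1 × 100% = 2.1%

2.1%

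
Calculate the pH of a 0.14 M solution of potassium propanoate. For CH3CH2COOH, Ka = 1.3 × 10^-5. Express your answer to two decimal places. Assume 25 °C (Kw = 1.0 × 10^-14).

CH3CH2COO- is the conjugate base of the weak acid CH3CH2COOH.
Kb = Kw/Ka = 1.0×10^-14 / 1.3 × 10^-5 = 7.69 × 10^-10
Kb = [OH-]²/(0.14 − [OH-]) = 7.69 × 10^-10
Since Kb ≪ C₀, [OH-] ≈ √(Kb·C₀) = 1.04 × 10^-5 M.
Check: 0.0074% ionized — well under 5%, approximation valid.
pOH = −log(1.04 × 10^-5) = 4.98; pH = 14.00 − 4.98 = 9.02

pH = 9.02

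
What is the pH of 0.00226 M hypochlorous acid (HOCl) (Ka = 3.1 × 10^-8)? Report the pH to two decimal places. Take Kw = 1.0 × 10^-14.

HOCl ⇌ OCl- + H+
Ka = [H+]²/(0.00226 − [H+]) = 3.1 × 10^-8
Since Ka ≪ C₀, [H+] ≈ √(Ka·C₀) = 8.37 × 10^-6 M.
([H+]/C₀ = 0.37% < 5%, so the approximation holds.)
pH = −log[H+] = −log(8.37 × 10^-6) = 5.08

pH = 5.08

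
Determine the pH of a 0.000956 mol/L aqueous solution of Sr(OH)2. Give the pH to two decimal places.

pH = 11.28

Sr(OH)2 is a strong base (each formula unit releases 2 OH-); [OH-] = 0.00191 M.
pOH = -log(0.00191) = 2.72
pH = 14.00 - 2.72 = 11.28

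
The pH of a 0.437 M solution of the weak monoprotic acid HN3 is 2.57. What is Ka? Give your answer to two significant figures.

[H+] = 10^(-2.57) = 2.69 × 10^-3 M
At equilibrium [HA] = 0.437 − 2.69 × 10^-3 = 4.34 × 10^-1 M
Ka = [H+][A-]/[HA] = (2.69 × 10^-3)² / 4.34 × 10^-1 = 1.7 × 10^-5

Ka = 1.7 × 10^-5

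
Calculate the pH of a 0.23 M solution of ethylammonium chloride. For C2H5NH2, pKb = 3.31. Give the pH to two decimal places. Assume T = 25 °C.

pH = 5.66

C2H5NH3+ is the conjugate acid of the weak base C2H5NH2.
Kb = 10^(−3.31) = 4.90 × 10^-4
Ka = Kw/Kb = 1.0×10^-14 / 4.90 × 10^-4 = 2.04 × 10^-11
From the ICE table, Ka = [H+]²/(0.23 − [H+]) = 2.04 × 10^-11.
Since Ka ≪ C₀, [H+] ≈ √(Ka·C₀) = 2.17 × 10^-6 M.
pH = −log(2.17 × 10^-6) = 5.66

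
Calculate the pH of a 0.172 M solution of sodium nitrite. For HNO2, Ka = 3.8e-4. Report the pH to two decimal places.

NO2- is the conjugate base of the weak acid HNO2.
Kb = Kw/Ka = 1.0×10^-14 / 3.8 × 10^-4 = 2.63 × 10^-11
Kb = [OH-]²/(0.172 − [OH-]) = 2.63 × 10^-11
Neglecting [OH-] in the denominator: [OH-] = √(2.63 × 10^-11 × 0.172) = 2.13 × 10^-6 M
pOH = 5.67, so pH = 14.00 − pOH = 8.33

pH = 8.33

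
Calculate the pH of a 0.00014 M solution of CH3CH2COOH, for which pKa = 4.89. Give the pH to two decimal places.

pH = 4.44

CH3CH2COOH ⇌ CH3CH2COO- + H+
Ka = 10^(−4.89) = 1.29 × 10^-5
From the ICE table, Ka = [H+]²/(0.00014 − [H+]) = 1.29 × 10^-5.
Here C₀/Ka ≈ 10.9, so the small-[H+] approximation fails. Use the quadratic:
[H+] = [−1.29e-05 + √(1.29e-05² + 7.22e-09)]/2 = 3.65 × 10^-5 M
pH = −log(3.65 × 10^-5) = 4.44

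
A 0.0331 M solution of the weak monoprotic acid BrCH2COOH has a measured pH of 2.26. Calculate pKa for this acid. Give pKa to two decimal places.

pKa = 2.96

[H+] = 10^(-2.26) = 5.50 × 10^-3 M
At equilibrium [HA] = 0.0331 − 5.50 × 10^-3 = 2.76 × 10^-2 M
Ka = [H+][A-]/[HA] = (5.50 × 10^-3)² / 2.76 × 10^-2 = 1.10 × 10^-3
pKa = -log(1.10 × 10^-3) = 2.96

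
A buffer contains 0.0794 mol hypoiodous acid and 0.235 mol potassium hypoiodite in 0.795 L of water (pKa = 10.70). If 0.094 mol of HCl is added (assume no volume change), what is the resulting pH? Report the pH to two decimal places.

pH = 10.61

After neutralization: n(HOI) = 0.173 mol, n(OI-) = 0.141 mol.
Henderson–Hasselbalch with mole ratio 0.141/0.173: pH = 10.70 + (-0.089)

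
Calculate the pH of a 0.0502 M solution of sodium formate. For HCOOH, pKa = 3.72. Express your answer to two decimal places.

pH = 8.21

HCOO- is the conjugate base of the weak acid HCOOH.
Ka = 10^(−3.72) = 1.91 × 10^-4
Kb = Kw/Ka = 1.0×10^-14 / 1.91 × 10^-4 = 5.24 × 10^-11
Let x = [OH-] at equilibrium. Kb = x²/(0.0502 − x).
Neglecting x in the denominator: x = √(5.24 × 10^-11 × 0.0502) = 1.62 × 10^-6 M
(x/C₀ = 0.0032% < 5%, so the approximation holds.)
pOH = 5.79, so pH = 14.00 − pOH = 8.21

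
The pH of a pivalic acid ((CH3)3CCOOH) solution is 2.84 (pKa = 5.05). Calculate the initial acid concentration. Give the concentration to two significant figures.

[H+] = 10^(-2.84) = 1.45 × 10^-3 M = x
Ka = 10^(−5.05) = 8.91 × 10^-6
Ka = x²/(C₀ − x) ⇒ C₀ = x + x²/Ka
C₀ = 1.45 × 10^-3 + (1.45 × 10^-3)²/(8.91 × 10^-6) = 2.37 × 10^-1 M

C₀ = 2.4 × 10^-1 M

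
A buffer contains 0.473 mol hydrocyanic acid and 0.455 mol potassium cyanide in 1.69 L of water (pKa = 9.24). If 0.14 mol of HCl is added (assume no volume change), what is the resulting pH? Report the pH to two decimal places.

pH = 8.95

After neutralization: n(HCN) = 0.613 mol, n(CN-) = 0.315 mol.
pH = pKa + log(n_CN-/n_HCN) = 9.24 + log(0.315/0.613) = 9.24 + (-0.289)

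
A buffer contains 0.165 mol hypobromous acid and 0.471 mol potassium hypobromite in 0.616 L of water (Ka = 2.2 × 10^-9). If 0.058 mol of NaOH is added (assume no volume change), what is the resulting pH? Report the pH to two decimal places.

pH = 9.35

After neutralization: n(HOBr) = 0.107 mol, n(OBr-) = 0.529 mol.
pKa = −log(2.2 × 10^-9) = 8.658
pH = pKa + log([A⁻]/[HA]) = 8.658 + log(0.529/0.107) = 8.658 +0.694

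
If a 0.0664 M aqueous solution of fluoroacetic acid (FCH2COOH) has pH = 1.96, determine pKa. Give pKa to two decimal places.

pKa = 2.66

[H+] = 10^(-1.96) = 1.10 × 10^-2 M
At equilibrium [HA] = 0.0664 − 1.10 × 10^-2 = 5.54 × 10^-2 M
Ka = [H+][A-]/[HA] = (1.10 × 10^-2)² / 5.54 × 10^-2 = 2.18 × 10^-3
pKa = -log(2.18 × 10^-3) = 2.66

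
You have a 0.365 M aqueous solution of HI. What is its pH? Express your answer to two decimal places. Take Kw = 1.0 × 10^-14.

pH = 0.44

HI is a strong acid and dissociates completely, so [H+] = 0.365 M.
pH = -log(0.365) = 0.44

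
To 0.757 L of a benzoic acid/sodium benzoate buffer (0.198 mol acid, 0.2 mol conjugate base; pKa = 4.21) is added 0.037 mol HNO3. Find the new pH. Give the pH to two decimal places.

After neutralization: n(C6H5COOH) = 0.235 mol, n(C6H5COO-) = 0.163 mol.
pH = pKa + log([A⁻]/[HA]) = 4.21 + log(0.163/0.235) = 4.21 -0.159

pH = 4.05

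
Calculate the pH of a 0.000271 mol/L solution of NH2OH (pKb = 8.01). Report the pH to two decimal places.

NH2OH + H2O ⇌ NH3OH+ + OH-
Kb = 10^(−8.01) = 9.77 × 10^-9
From the ICE table, Kb = x²/(0.000271 − x) = 9.77 × 10^-9.
Since Kb ≪ C₀, x ≈ √(Kb·C₀) = 1.63 × 10^-6 M.
Check: 0.6% ionized — well under 5%, approximation valid.
pOH = 5.79, so pH = 14.00 − pOH = 8.21

pH = 8.21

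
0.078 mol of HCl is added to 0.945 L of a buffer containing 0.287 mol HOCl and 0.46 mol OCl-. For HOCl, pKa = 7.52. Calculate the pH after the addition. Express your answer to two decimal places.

pH = 7.54

After neutralization: n(HOCl) = 0.365 mol, n(OCl-) = 0.382 mol.
pH = pKa + log([A⁻]/[HA]) = 7.52 + log(0.382/0.365) = 7.52 +0.020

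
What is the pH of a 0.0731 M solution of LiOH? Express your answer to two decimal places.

LiOH is a strong base; [OH-] = 0.0731 M.
pOH = -log(0.0731) = 1.14
pH = 14.00 - 1.14 = 12.86

pH = 12.86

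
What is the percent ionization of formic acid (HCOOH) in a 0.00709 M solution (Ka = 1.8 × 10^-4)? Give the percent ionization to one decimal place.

14.7%

HCOOH ⇌ HCOO- + H+; let x = [H+] at equilibrium.
Solve x² + 0.00018x − 1.28e-06 = 0 → x = 1.04 × 10^-3 M
Fraction ionized = 1.04 × 10^-3 / 0.00709 = 0.1467 → 14.7%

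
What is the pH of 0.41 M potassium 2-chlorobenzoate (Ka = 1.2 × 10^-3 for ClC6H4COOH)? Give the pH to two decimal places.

pH = 8.27

ClC6H4COO- is the conjugate base of the weak acid ClC6H4COOH.
Kb = Kw/Ka = 1.0×10^-14 / 1.2 × 10^-3 = 8.33 × 10^-12
From the ICE table, Kb = [OH-]²/(0.41 − [OH-]) = 8.33 × 10^-12.
Assume [OH-] ≪ 0.41: [OH-] ≈ √(8.33 × 10^-12 × 0.41) = 1.85 × 10^-6 M
Check: 0.00045% ionized — well under 5%, approximation valid.
pOH = 5.73, so pH = 14.00 − pOH = 8.27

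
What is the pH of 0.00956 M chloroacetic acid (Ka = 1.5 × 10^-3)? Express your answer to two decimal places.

ClCH2COOH ⇌ ClCH2COO- + H+
From the ICE table, Ka = x²/(0.00956 − x) = 1.5 × 10^-3.
The 5% rule fails; solving x² + Ka·x − Ka·C₀ = 0 exactly:
x = (−Ka + √(Ka² + 4·Ka·C₀))/2 = 3.11 × 10^-3 M
pH = −log[H+] = −log(3.11 × 10^-3) = 2.51

pH = 2.51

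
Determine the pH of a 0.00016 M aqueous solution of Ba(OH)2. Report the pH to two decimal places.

pH = 10.51

Ba(OH)2 is a strong base (each formula unit releases 2 OH-); [OH-] = 0.00032 M.
pOH = -log(0.00032) = 3.49
pH = 14.00 - 3.49 = 10.51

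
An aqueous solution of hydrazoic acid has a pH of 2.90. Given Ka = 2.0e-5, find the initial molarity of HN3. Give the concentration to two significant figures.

C₀ = 8.1 × 10^-2 M

[H+] = 10^(-2.90) = 1.26 × 10^-3 M = x
Ka = x²/(C₀ − x) ⇒ C₀ = x + x²/Ka
C₀ = 1.26 × 10^-3 + (1.26 × 10^-3)²/(2.0 × 10^-5) = 8.06 × 10^-2 M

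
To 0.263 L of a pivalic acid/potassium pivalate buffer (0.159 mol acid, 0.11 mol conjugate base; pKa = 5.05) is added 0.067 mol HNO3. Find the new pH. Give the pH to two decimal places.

pH = 4.33

After neutralization: n((CH3)3CCOOH) = 0.226 mol, n((CH3)3CCOO-) = 0.043 mol.
Henderson–Hasselbalch with mole ratio 0.043/0.226: pH = 5.05 + (-0.721)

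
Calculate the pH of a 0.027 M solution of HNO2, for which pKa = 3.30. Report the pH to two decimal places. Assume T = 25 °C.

pH = 2.46

HNO2 ⇌ NO2- + H+
Ka = 10^(−3.30) = 5.01 × 10^-4
Let x = [H+] at equilibrium. Ka = x²/(0.027 − x).
The 5% rule fails; solving x² + Ka·x − Ka·C₀ = 0 exactly:
x = [−0.000501 + √(0.000501² + 5.41e-05)]/2 = 3.44 × 10^-3 M
pH = −log(3.44 × 10^-3) = 2.46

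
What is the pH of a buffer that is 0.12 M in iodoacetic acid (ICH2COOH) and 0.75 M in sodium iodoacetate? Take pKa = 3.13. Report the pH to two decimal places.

pH = 3.93

Henderson–Hasselbalch: pH = pKa + log([ICH2COO-]/[ICH2COOH]) = 3.13 + log(0.75/0.12)
pH = 3.13 + (+0.796) = 3.93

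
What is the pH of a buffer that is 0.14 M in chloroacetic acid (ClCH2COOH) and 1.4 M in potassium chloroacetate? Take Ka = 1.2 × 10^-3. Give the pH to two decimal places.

pKa = −log(1.2 × 10^-3) = 2.921
Using pH = pKa + log([base]/[acid]) with [base]/[acid] = 1.4/0.14:
pH = 2.921 + (+1.000) = 3.92

pH = 3.92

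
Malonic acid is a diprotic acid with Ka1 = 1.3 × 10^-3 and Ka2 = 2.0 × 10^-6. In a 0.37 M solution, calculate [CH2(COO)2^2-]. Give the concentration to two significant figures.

First ionization gives [H+] ≈ [CH2(COOH)COO-] = 2.13 × 10^-2 M.
Second step: Ka2 = [H+][CH2(COO)2^2-]/[CH2(COOH)COO-] ≈ [CH2(COO)2^2-] (since [H+] ≈ [CH2(COOH)COO-]).
So [CH2(COO)2^2-] ≈ Ka2.

2.0 × 10^-6 M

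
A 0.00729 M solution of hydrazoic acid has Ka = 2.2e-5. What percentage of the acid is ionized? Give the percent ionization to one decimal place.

5.3%

HN3 ⇌ N3- + H+; let x = [H+] at equilibrium.
Ka = x²/(C₀ − x); solving the quadratic gives x = 3.90 × 10^-4 M.
% ionization = x/C₀ × 100% = 3.90 × 10^-4/0.00729 × 100% = 5.3%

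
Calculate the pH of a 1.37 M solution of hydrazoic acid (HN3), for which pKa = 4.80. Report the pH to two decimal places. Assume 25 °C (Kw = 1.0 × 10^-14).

pH = 2.33

HN3 ⇌ N3- + H+
Ka = 10^(−4.80) = 1.58 × 10^-5
Ka = x²/(1.37 − x) = 1.58 × 10^-5
Since Ka ≪ C₀, x ≈ √(Ka·C₀) = 4.65 × 10^-3 M.
pH = −log(4.65 × 10^-3) = 2.33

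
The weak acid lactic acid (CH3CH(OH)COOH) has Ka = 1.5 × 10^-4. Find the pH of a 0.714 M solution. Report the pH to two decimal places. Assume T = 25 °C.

pH = 1.99

CH3CH(OH)COOH ⇌ CH3CH(OH)COO- + H+
From the ICE table, Ka = [H+]²/(0.714 − [H+]) = 1.5 × 10^-4.
Neglecting [H+] in the denominator: [H+] = √(1.5 × 10^-4 × 0.714) = 1.03 × 10^-2 M
pH = −log(1.03 × 10^-2) = 1.99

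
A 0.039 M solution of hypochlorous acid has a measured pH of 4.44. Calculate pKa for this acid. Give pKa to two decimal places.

pKa = 7.47

[H+] = 10^(-4.44) = 3.63 × 10^-5 M
At equilibrium [HA] = 0.039 − 3.63 × 10^-5 = 3.90 × 10^-2 M
Ka = [H+][A-]/[HA] = (3.63 × 10^-5)² / 3.90 × 10^-2 = 3.38 × 10^-8
pKa = -log(3.38 × 10^-8) = 7.47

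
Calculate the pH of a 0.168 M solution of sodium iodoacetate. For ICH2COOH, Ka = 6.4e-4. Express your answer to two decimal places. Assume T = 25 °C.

ICH2COO- is the conjugate base of the weak acid ICH2COOH.
Kb = Kw/Ka = 1.0×10^-14 / 6.4 × 10^-4 = 1.56 × 10^-11
Kb = [OH-]²/(0.168 − [OH-]) = 1.56 × 10^-11
Since Kb ≪ C₀, [OH-] ≈ √(Kb·C₀) = 1.62 × 10^-6 M.
([OH-]/C₀ = 0.00096% < 5%, so the approximation holds.)
pOH = 5.79, so pH = 14.00 − pOH = 8.21

pH = 8.21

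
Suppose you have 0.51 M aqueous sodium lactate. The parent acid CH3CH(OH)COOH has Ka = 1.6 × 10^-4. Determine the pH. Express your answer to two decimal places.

pH = 8.75

CH3CH(OH)COO- is the conjugate base of the weak acid CH3CH(OH)COOH.
Kb = Kw/Ka = 1.0×10^-14 / 1.6 × 10^-4 = 6.25 × 10^-11
Kb = x²/(0.51 − x) = 6.25 × 10^-11
Assume x ≪ 0.51: x ≈ √(6.25 × 10^-11 × 0.51) = 5.65 × 10^-6 M
Check: 0.0011% ionized — well under 5%, approximation valid.
pOH = 5.25, so pH = 14.00 − pOH = 8.75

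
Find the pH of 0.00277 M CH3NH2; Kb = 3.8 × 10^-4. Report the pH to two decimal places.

pH = 10.93

CH3NH2 + H2O ⇌ CH3NH3+ + OH-
Let x = [OH-] at equilibrium. Kb = x²/(0.00277 − x).
The 5% rule fails; solving x² + Kb·x − Kb·C₀ = 0 exactly:
x = [−0.00038 + √(0.00038² + 4.21e-06)]/2 = 8.53 × 10^-4 M
pOH = −log(8.53 × 10^-4) = 3.07; pH = 14.00 − 3.07 = 10.93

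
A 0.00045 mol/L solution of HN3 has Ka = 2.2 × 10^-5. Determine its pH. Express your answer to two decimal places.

HN3 ⇌ N3- + H+
Ka = x²/(0.00045 − x) = 2.2 × 10^-5
Here C₀/Ka ≈ 20.5, so the small-x approximation fails. Use the quadratic:
x = (−Ka + √(Ka² + 4·Ka·C₀))/2 = 8.91 × 10^-5 M
pH = −log(8.91 × 10^-5) = 4.05

pH = 4.05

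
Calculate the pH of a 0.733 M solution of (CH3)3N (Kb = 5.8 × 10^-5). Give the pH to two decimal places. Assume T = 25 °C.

(CH3)3N + H2O ⇌ (CH3)3NH+ + OH-
Kb = x²/(0.733 − x) = 5.8 × 10^-5
Assume x ≪ 0.733: x ≈ √(5.8 × 10^-5 × 0.733) = 6.52 × 10^-3 M
pOH = −log(6.52 × 10^-3) = 2.19; pH = 14.00 − 2.19 = 11.81

pH = 11.81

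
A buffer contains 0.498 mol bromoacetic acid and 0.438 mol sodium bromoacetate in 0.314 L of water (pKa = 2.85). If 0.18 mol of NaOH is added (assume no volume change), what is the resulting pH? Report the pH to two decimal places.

OH- converts BrCH2COOH to BrCH2COO-: BrCH2COOH → 0.318 mol, BrCH2COO- → 0.618 mol.
pH = pKa + log(n_BrCH2COO-/n_BrCH2COOH) = 2.85 + log(0.618/0.318) = 2.85 + (+0.289)

pH = 3.14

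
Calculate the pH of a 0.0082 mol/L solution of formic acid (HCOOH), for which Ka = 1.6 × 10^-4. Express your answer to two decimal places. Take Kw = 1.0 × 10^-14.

HCOOH ⇌ HCOO- + H+
Ka = x²/(0.0082 − x) = 1.6 × 10^-4
Here C₀/Ka ≈ 51.2, so the small-x approximation fails. Use the quadratic:
x = [−0.00016 + √(0.00016² + 5.25e-06)]/2 = 1.07 × 10^-3 M
pH = −log(1.07 × 10^-3) = 2.97

pH = 2.97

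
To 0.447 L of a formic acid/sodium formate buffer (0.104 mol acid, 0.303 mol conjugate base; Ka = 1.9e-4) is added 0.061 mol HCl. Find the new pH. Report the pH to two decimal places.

After neutralization: n(HCOOH) = 0.165 mol, n(HCOO-) = 0.242 mol.
pKa = −log(1.9 × 10^-4) = 3.721
pH = pKa + log(n_HCOO-/n_HCOOH) = 3.721 + log(0.242/0.165) = 3.721 + (+0.166)

pH = 3.89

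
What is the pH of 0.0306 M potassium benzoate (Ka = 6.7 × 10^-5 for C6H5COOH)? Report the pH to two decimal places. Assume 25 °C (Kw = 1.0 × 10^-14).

C6H5COO- is the conjugate base of the weak acid C6H5COOH.
Kb = Kw/Ka = 1.0×10^-14 / 6.7 × 10^-5 = 1.49 × 10^-10
Kb = [OH-]²/(0.0306 − [OH-]) = 1.49 × 10^-10
Since Kb ≪ C₀, [OH-] ≈ √(Kb·C₀) = 2.14 × 10^-6 M.
([OH-]/C₀ = 0.007% < 5%, so the approximation holds.)
pOH = −log(2.14 × 10^-6) = 5.67; pH = 14.00 − 5.67 = 8.33

pH = 8.33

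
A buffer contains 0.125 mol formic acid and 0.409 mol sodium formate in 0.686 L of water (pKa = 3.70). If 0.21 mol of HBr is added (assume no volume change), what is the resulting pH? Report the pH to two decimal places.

After neutralization: n(HCOOH) = 0.335 mol, n(HCOO-) = 0.199 mol.
pH = pKa + log(n_HCOO-/n_HCOOH) = 3.70 + log(0.199/0.335) = 3.70 + (-0.226)

pH = 3.47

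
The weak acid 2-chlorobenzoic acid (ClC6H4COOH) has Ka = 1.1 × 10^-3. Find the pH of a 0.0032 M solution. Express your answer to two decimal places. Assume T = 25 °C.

pH = 2.85

ClC6H4COOH ⇌ ClC6H4COO- + H+
From the ICE table, Ka = [H+]²/(0.0032 − [H+]) = 1.1 × 10^-3.
[H+] is not negligible relative to C₀; solve [H+]² + 0.0011·[H+] − 3.52e-06 = 0.
[H+] = [−0.0011 + √(0.0011² + 1.41e-05)]/2 = 1.41 × 10^-3 M
pH = −log[H+] = −log(1.41 × 10^-3) = 2.85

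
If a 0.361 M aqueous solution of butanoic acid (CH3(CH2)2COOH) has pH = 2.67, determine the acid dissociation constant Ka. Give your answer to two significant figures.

[H+] = 10^(-2.67) = 2.14 × 10^-3 M
At equilibrium [HA] = 0.361 − 2.14 × 10^-3 = 3.59 × 10^-1 M
Ka = [H+][A-]/[HA] = (2.14 × 10^-3)² / 3.59 × 10^-1 = 1.3 × 10^-5

Ka = 1.3 × 10^-5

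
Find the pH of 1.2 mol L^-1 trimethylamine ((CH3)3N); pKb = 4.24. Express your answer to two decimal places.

(CH3)3N + H2O ⇌ (CH3)3NH+ + OH-
Kb = 10^(−4.24) = 5.75 × 10^-5
From the ICE table, Kb = [OH-]²/(1.2 − [OH-]) = 5.75 × 10^-5.
Neglecting [OH-] in the denominator: [OH-] = √(5.75 × 10^-5 × 1.2) = 8.31 × 10^-3 M
pOH = 2.08, so pH = 14.00 − pOH = 11.92

pH = 11.92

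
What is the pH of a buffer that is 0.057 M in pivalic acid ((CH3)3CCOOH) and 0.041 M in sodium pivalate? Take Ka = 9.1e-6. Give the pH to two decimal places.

pKa = −log(9.1 × 10^-6) = 5.041
Using pH = pKa + log([base]/[acid]) with [base]/[acid] = 0.041/0.057:
pH = 5.041 + (-0.143) = 4.90

pH = 4.90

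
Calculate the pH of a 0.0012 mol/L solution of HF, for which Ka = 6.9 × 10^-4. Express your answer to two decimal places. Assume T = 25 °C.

HF ⇌ F- + H+
From the ICE table, Ka = [H+]²/(0.0012 − [H+]) = 6.9 × 10^-4.
Here C₀/Ka ≈ 1.74, so the small-[H+] approximation fails. Use the quadratic:
[H+] = (−Ka + √(Ka² + 4·Ka·C₀))/2 = 6.28 × 10^-4 M
pH = −log[H+] = −log(6.28 × 10^-4) = 3.20

pH = 3.20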